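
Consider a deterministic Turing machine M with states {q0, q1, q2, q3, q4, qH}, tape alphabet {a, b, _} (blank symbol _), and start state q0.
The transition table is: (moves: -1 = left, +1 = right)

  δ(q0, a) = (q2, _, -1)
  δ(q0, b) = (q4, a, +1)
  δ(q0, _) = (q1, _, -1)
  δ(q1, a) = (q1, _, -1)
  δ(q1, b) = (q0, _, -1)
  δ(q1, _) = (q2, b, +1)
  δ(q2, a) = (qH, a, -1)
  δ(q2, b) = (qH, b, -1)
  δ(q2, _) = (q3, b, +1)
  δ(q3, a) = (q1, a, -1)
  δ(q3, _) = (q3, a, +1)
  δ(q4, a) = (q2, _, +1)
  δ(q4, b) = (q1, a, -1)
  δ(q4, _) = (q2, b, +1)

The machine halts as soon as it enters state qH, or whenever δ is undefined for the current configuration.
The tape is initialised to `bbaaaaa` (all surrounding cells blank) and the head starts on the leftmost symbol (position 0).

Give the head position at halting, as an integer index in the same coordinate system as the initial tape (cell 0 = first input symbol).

0

q0 | _[b]baaaaa   read b → write a, move +1, go to q4
q4 | _a[b]aaaaa   read b → write a, move -1, go to q1
q1 | _[a]aaaaaa   read a → write _, move -1, go to q1
q1 | [_]_aaaaaa   read _ → write b, move +1, go to q2
q2 | b[_]aaaaaa   read _ → write b, move +1, go to q3
q3 | bb[a]aaaaa   read a → write a, move -1, go to q1
q1 | b[b]aaaaaa   read b → write _, move -1, go to q0
q0 | [b]_aaaaaa   read b → write a, move +1, go to q4
q4 | a[_]aaaaaa   read _ → write b, move +1, go to q2
q2 | ab[a]aaaaa   read a → write a, move -1, go to qH
qH | a[b]aaaaaa
At halt the head is at cell 0.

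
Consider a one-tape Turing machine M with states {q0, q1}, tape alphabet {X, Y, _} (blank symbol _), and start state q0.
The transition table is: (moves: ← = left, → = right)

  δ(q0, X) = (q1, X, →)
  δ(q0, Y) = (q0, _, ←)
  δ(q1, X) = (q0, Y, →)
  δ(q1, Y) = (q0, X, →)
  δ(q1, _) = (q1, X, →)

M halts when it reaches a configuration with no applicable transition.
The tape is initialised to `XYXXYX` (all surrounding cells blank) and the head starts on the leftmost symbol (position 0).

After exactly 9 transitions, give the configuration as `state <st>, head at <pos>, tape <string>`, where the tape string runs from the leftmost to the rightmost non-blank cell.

q0 | [X]YXXYX   read X → write X, move →, go to q1
q1 | X[Y]XXYX   read Y → write X, move →, go to q0
q0 | XX[X]XYX   read X → write X, move →, go to q1
q1 | XXX[X]YX   read X → write Y, move →, go to q0
q0 | XXXY[Y]X   read Y → write _, move ←, go to q0
q0 | XXX[Y]_X   read Y → write _, move ←, go to q0
q0 | XX[X]__X   read X → write X, move →, go to q1
q1 | XXX[_]_X   read _ → write X, move →, go to q1
q1 | XXXX[_]X   read _ → write X, move →, go to q1
q1 | XXXXX[X]
After 9 steps: state q1, head at 5, tape XXXXXX.

state q1, head at 5, tape XXXXXX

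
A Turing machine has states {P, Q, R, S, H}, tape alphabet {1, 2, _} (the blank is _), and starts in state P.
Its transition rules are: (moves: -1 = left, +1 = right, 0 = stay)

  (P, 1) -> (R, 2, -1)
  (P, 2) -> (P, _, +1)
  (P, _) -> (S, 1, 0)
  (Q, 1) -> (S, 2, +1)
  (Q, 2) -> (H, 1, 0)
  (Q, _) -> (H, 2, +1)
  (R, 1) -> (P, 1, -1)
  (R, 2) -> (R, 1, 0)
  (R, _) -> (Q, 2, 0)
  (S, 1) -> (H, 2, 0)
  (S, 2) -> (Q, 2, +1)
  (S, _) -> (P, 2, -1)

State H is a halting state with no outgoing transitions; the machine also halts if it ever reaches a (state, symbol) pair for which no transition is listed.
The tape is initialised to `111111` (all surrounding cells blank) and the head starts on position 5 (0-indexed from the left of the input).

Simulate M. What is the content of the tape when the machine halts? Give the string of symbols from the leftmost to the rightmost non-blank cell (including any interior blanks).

state=P head=5 tape=_11111[1]   (P,1)→(R,2,-1)
state=R head=4 tape=_1111[1]2   (R,1)→(P,1,-1)
state=P head=3 tape=_111[1]12   (P,1)→(R,2,-1)
state=R head=2 tape=_11[1]212   (R,1)→(P,1,-1)
state=P head=1 tape=_1[1]1212   (P,1)→(R,2,-1)
state=R head=0 tape=_[1]21212   (R,1)→(P,1,-1)
state=P head=-1 tape=[_]121212   (P,_)→(S,1,0)
state=S head=-1 tape=[1]121212   (S,1)→(H,2,0)
state=H head=-1 tape=[2]121212
The non-blank tape span at halt is 2121212.

2121212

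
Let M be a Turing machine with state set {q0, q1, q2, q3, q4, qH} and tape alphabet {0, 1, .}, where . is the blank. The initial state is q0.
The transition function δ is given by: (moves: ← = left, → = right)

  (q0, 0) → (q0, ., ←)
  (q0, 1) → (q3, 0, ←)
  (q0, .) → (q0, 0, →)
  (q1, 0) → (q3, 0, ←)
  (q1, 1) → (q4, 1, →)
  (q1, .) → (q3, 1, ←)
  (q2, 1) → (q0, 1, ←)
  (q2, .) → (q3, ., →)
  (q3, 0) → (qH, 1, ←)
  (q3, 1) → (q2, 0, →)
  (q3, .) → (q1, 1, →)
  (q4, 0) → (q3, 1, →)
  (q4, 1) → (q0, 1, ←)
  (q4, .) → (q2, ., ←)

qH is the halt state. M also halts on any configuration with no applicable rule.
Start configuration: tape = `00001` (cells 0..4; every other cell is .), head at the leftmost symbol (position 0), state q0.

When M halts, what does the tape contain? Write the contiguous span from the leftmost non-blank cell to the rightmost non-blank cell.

state=q0 head=0 tape=....[0]0001   (q0,0)→(q0,.,←)
state=q0 head=-1 tape=...[.].0001   (q0,.)→(q0,0,→)
state=q0 head=0 tape=...0[.]0001   (q0,.)→(q0,0,→)
state=q0 head=1 tape=...00[0]001   (q0,0)→(q0,.,←)
state=q0 head=0 tape=...0[0].001   (q0,0)→(q0,.,←)
state=q0 head=-1 tape=...[0]..001   (q0,0)→(q0,.,←)
state=q0 head=-2 tape=..[.]...001   (q0,.)→(q0,0,→)
state=q0 head=-1 tape=..0[.]..001   (q0,.)→(q0,0,→)
state=q0 head=0 tape=..00[.].001   (q0,.)→(q0,0,→)
state=q0 head=1 tape=..000[.]001   (q0,.)→(q0,0,→)
state=q0 head=2 tape=..0000[0]01   (q0,0)→(q0,.,←)
state=q0 head=1 tape=..000[0].01   (q0,0)→(q0,.,←)
state=q0 head=0 tape=..00[0]..01   (q0,0)→(q0,.,←)
state=q0 head=-1 tape=..0[0]...01   (q0,0)→(q0,.,←)
state=q0 head=-2 tape=..[0]....01   (q0,0)→(q0,.,←)
state=q0 head=-3 tape=.[.].....01   (q0,.)→(q0,0,→)
state=q0 head=-2 tape=.0[.]....01   (q0,.)→(q0,0,→)
state=q0 head=-1 tape=.00[.]...01   (q0,.)→(q0,0,→)
state=q0 head=0 tape=.000[.]..01   (q0,.)→(q0,0,→)
state=q0 head=1 tape=.0000[.].01   (q0,.)→(q0,0,→)
state=q0 head=2 tape=.00000[.]01   (q0,.)→(q0,0,→)
state=q0 head=3 tape=.000000[0]1   (q0,0)→(q0,.,←)
state=q0 head=2 tape=.00000[0].1   (q0,0)→(q0,.,←)
state=q0 head=1 tape=.0000[0]..1   (q0,0)→(q0,.,←)
state=q0 head=0 tape=.000[0]...1   (q0,0)→(q0,.,←)
state=q0 head=-1 tape=.00[0]....1   (q0,0)→(q0,.,←)
state=q0 head=-2 tape=.0[0].....1   (q0,0)→(q0,.,←)
state=q0 head=-3 tape=.[0]......1   (q0,0)→(q0,.,←)
state=q0 head=-4 tape=[.].......1   (q0,.)→(q0,0,→)
state=q0 head=-3 tape=0[.]......1   (q0,.)→(q0,0,→)
state=q0 head=-2 tape=00[.].....1   (q0,.)→(q0,0,→)
state=q0 head=-1 tape=000[.]....1   (q0,.)→(q0,0,→)
state=q0 head=0 tape=0000[.]...1   (q0,.)→(q0,0,→)
state=q0 head=1 tape=00000[.]..1   (q0,.)→(q0,0,→)
state=q0 head=2 tape=000000[.].1   (q0,.)→(q0,0,→)
state=q0 head=3 tape=0000000[.]1   (q0,.)→(q0,0,→)
state=q0 head=4 tape=00000000[1]   (q0,1)→(q3,0,←)
state=q3 head=3 tape=0000000[0]0   (q3,0)→(qH,1,←)
state=qH head=2 tape=000000[0]10
The non-blank tape span at halt is 000000010.

000000010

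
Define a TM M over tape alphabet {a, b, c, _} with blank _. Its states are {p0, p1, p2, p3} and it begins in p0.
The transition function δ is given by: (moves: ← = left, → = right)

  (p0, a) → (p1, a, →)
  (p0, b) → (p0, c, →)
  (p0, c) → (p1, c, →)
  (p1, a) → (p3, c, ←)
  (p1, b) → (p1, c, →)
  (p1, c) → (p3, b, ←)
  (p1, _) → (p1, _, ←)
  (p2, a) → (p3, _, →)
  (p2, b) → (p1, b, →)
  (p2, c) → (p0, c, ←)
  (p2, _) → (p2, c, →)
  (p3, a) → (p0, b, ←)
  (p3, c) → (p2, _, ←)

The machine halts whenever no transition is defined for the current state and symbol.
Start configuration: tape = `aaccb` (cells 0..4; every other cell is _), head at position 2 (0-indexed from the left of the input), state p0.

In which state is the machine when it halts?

state=p0 head=2 tape=aa[c]cb   (p0,c)→(p1,c,→)
state=p1 head=3 tape=aac[c]b   (p1,c)→(p3,b,←)
state=p3 head=2 tape=aa[c]bb   (p3,c)→(p2,_,←)
state=p2 head=1 tape=a[a]_bb   (p2,a)→(p3,_,→)
state=p3 head=2 tape=a_[_]bb
No transition is defined for (p3, _); M halts in state p3.

p3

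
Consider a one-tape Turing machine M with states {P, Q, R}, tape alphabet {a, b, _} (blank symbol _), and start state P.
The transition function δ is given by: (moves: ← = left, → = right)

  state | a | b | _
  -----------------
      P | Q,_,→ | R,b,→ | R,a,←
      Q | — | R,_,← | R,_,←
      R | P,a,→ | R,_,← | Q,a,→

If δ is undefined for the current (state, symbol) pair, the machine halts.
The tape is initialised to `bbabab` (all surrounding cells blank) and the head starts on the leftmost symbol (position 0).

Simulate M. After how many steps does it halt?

16

P | _[b]babab   read b → write b, move →, go to R
R | _b[b]abab   read b → write _, move ←, go to R
R | _[b]_abab   read b → write _, move ←, go to R
R | [_]__abab   read _ → write a, move →, go to Q
Q | a[_]_abab   read _ → write _, move ←, go to R
R | [a]__abab   read a → write a, move →, go to P
P | a[_]_abab   read _ → write a, move ←, go to R
R | [a]a_abab   read a → write a, move →, go to P
P | a[a]_abab   read a → write _, move →, go to Q
Q | a_[_]abab   read _ → write _, move ←, go to R
R | a[_]_abab   read _ → write a, move →, go to Q
Q | aa[_]abab   read _ → write _, move ←, go to R
R | a[a]_abab   read a → write a, move →, go to P
P | aa[_]abab   read _ → write a, move ←, go to R
R | a[a]aabab   read a → write a, move →, go to P
P | aa[a]abab   read a → write _, move →, go to Q
Q | aa_[a]bab
M halts after 16 transitions.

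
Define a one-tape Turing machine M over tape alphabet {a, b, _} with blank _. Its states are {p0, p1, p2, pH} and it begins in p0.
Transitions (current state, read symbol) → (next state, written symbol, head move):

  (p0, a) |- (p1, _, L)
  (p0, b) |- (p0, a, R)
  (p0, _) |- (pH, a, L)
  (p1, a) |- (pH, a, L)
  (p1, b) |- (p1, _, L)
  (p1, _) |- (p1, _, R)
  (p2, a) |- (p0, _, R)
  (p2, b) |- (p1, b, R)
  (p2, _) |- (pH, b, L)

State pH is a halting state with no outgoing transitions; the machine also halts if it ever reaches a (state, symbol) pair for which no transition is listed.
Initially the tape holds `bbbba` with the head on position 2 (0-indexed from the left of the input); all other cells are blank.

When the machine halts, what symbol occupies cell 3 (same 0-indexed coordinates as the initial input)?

p0 | bb[b]ba   read b → write a, move R, go to p0
p0 | bba[b]a   read b → write a, move R, go to p0
p0 | bbaa[a]   read a → write _, move L, go to p1
p1 | bba[a]_   read a → write a, move L, go to pH
pH | bb[a]a_
Cell 3 holds a when M halts.

a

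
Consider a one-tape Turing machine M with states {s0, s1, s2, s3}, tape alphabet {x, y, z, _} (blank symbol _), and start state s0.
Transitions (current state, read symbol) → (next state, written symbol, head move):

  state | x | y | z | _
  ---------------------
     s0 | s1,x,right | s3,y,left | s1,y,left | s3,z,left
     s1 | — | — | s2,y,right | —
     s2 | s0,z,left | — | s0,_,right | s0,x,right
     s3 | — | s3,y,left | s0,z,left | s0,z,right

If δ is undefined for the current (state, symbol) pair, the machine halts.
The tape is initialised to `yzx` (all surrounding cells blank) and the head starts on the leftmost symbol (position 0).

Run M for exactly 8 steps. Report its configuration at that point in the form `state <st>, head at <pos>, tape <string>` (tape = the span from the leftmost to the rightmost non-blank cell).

s0 | ___[y]zx   read y → write y, move left, go to s3
s3 | __[_]yzx   read _ → write z, move right, go to s0
s0 | __z[y]zx   read y → write y, move left, go to s3
s3 | __[z]yzx   read z → write z, move left, go to s0
s0 | _[_]zyzx   read _ → write z, move left, go to s3
s3 | [_]zzyzx   read _ → write z, move right, go to s0
s0 | z[z]zyzx   read z → write y, move left, go to s1
s1 | [z]yzyzx   read z → write y, move right, go to s2
s2 | y[y]zyzx
After 8 steps: state s2, head at -2, tape yyzyzx.

state s2, head at -2, tape yyzyzx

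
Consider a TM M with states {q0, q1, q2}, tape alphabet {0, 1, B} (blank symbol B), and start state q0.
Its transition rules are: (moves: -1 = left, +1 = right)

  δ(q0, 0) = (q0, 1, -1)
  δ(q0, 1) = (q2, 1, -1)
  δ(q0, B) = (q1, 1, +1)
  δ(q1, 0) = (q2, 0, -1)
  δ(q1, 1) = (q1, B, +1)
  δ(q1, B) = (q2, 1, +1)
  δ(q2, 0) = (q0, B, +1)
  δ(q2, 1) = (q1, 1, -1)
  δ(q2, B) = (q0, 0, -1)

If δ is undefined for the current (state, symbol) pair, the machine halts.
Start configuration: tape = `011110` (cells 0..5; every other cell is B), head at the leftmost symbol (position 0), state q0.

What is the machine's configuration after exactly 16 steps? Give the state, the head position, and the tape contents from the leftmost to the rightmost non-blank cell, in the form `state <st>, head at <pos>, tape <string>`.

state=q0 head=0 tape=B[0]11110   (q0,0)→(q0,1,-1)
state=q0 head=-1 tape=[B]111110   (q0,B)→(q1,1,+1)
state=q1 head=0 tape=1[1]11110   (q1,1)→(q1,B,+1)
state=q1 head=1 tape=1B[1]1110   (q1,1)→(q1,B,+1)
state=q1 head=2 tape=1BB[1]110   (q1,1)→(q1,B,+1)
state=q1 head=3 tape=1BBB[1]10   (q1,1)→(q1,B,+1)
state=q1 head=4 tape=1BBBB[1]0   (q1,1)→(q1,B,+1)
state=q1 head=5 tape=1BBBBB[0]   (q1,0)→(q2,0,-1)
state=q2 head=4 tape=1BBBB[B]0   (q2,B)→(q0,0,-1)
state=q0 head=3 tape=1BBB[B]00   (q0,B)→(q1,1,+1)
state=q1 head=4 tape=1BBB1[0]0   (q1,0)→(q2,0,-1)
state=q2 head=3 tape=1BBB[1]00   (q2,1)→(q1,1,-1)
state=q1 head=2 tape=1BB[B]100   (q1,B)→(q2,1,+1)
state=q2 head=3 tape=1BB1[1]00   (q2,1)→(q1,1,-1)
state=q1 head=2 tape=1BB[1]100   (q1,1)→(q1,B,+1)
state=q1 head=3 tape=1BBB[1]00   (q1,1)→(q1,B,+1)
state=q1 head=4 tape=1BBBB[0]0
After 16 steps: state q1, head at 4, tape 1BBBB00.

state q1, head at 4, tape 1BBBB00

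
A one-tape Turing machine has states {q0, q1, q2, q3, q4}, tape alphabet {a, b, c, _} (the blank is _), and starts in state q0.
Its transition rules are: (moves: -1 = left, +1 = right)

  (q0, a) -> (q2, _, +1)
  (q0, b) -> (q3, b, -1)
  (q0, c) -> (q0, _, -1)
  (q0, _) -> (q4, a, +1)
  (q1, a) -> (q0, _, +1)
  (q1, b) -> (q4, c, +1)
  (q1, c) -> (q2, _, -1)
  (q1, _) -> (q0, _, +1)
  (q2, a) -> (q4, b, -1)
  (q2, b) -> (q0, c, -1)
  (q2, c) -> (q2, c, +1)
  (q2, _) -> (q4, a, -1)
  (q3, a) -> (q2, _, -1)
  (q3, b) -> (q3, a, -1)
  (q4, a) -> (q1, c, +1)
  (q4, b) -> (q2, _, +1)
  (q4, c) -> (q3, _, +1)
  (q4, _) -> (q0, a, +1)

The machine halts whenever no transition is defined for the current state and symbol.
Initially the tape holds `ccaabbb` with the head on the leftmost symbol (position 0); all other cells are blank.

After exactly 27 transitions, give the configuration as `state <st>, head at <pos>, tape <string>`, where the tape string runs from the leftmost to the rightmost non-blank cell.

q0 | __[c]caabbb   read c → write _, move -1, go to q0
q0 | _[_]_caabbb   read _ → write a, move +1, go to q4
q4 | _a[_]caabbb   read _ → write a, move +1, go to q0
q0 | _aa[c]aabbb   read c → write _, move -1, go to q0
q0 | _a[a]_aabbb   read a → write _, move +1, go to q2
q2 | _a_[_]aabbb   read _ → write a, move -1, go to q4
q4 | _a[_]aaabbb   read _ → write a, move +1, go to q0
q0 | _aa[a]aabbb   read a → write _, move +1, go to q2
q2 | _aa_[a]abbb   read a → write b, move -1, go to q4
q4 | _aa[_]babbb   read _ → write a, move +1, go to q0
q0 | _aaa[b]abbb   read b → write b, move -1, go to q3
q3 | _aa[a]babbb   read a → write _, move -1, go to q2
q2 | _a[a]_babbb   read a → write b, move -1, go to q4
q4 | _[a]b_babbb   read a → write c, move +1, go to q1
q1 | _c[b]_babbb   read b → write c, move +1, go to q4
q4 | _cc[_]babbb   read _ → write a, move +1, go to q0
q0 | _cca[b]abbb   read b → write b, move -1, go to q3
q3 | _cc[a]babbb   read a → write _, move -1, go to q2
q2 | _c[c]_babbb   read c → write c, move +1, go to q2
q2 | _cc[_]babbb   read _ → write a, move -1, go to q4
q4 | _c[c]ababbb   read c → write _, move +1, go to q3
q3 | _c_[a]babbb   read a → write _, move -1, go to q2
q2 | _c[_]_babbb   read _ → write a, move -1, go to q4
q4 | _[c]a_babbb   read c → write _, move +1, go to q3
q3 | __[a]_babbb   read a → write _, move -1, go to q2
q2 | _[_]__babbb   read _ → write a, move -1, go to q4
q4 | [_]a__babbb   read _ → write a, move +1, go to q0
q0 | a[a]__babbb
After 27 steps: state q0, head at -1, tape aa__babbb.

state q0, head at -1, tape aa__babbb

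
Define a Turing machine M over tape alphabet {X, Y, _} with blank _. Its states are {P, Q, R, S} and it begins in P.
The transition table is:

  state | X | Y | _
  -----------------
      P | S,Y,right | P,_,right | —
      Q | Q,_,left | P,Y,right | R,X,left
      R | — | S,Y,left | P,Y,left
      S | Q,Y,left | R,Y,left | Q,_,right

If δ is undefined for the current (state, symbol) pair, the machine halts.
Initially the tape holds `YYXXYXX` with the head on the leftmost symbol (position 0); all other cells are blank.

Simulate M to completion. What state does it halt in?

state=P head=0 tape=[Y]YXXYXX_   (P,Y)→(P,_,right)
state=P head=1 tape=_[Y]XXYXX_   (P,Y)→(P,_,right)
state=P head=2 tape=__[X]XYXX_   (P,X)→(S,Y,right)
state=S head=3 tape=__Y[X]YXX_   (S,X)→(Q,Y,left)
state=Q head=2 tape=__[Y]YYXX_   (Q,Y)→(P,Y,right)
state=P head=3 tape=__Y[Y]YXX_   (P,Y)→(P,_,right)
state=P head=4 tape=__Y_[Y]XX_   (P,Y)→(P,_,right)
state=P head=5 tape=__Y__[X]X_   (P,X)→(S,Y,right)
state=S head=6 tape=__Y__Y[X]_   (S,X)→(Q,Y,left)
state=Q head=5 tape=__Y__[Y]Y_   (Q,Y)→(P,Y,right)
state=P head=6 tape=__Y__Y[Y]_   (P,Y)→(P,_,right)
state=P head=7 tape=__Y__Y_[_]
No transition is defined for (P, _); M halts in state P.

P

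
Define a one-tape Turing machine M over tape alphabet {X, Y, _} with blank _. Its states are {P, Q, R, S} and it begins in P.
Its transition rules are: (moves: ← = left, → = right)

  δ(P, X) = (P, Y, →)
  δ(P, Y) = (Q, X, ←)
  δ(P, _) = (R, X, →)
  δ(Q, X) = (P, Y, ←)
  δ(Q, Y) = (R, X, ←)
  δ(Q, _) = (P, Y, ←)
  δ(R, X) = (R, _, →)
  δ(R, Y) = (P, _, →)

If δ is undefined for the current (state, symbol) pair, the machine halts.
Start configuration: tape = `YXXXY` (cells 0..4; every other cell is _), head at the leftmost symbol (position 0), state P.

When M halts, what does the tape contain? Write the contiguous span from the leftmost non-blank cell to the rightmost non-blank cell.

X_YY_YYX

P | __[Y]XXXY__   read Y → write X, move ←, go to Q
Q | _[_]XXXXY__   read _ → write Y, move ←, go to P
P | [_]YXXXXY__   read _ → write X, move →, go to R
R | X[Y]XXXXY__   read Y → write _, move →, go to P
P | X_[X]XXXY__   read X → write Y, move →, go to P
P | X_Y[X]XXY__   read X → write Y, move →, go to P
P | X_YY[X]XY__   read X → write Y, move →, go to P
P | X_YYY[X]Y__   read X → write Y, move →, go to P
P | X_YYYY[Y]__   read Y → write X, move ←, go to Q
Q | X_YYY[Y]X__   read Y → write X, move ←, go to R
R | X_YY[Y]XX__   read Y → write _, move →, go to P
P | X_YY_[X]X__   read X → write Y, move →, go to P
P | X_YY_Y[X]__   read X → write Y, move →, go to P
P | X_YY_YY[_]_   read _ → write X, move →, go to R
R | X_YY_YYX[_]
The non-blank tape span at halt is X_YY_YYX.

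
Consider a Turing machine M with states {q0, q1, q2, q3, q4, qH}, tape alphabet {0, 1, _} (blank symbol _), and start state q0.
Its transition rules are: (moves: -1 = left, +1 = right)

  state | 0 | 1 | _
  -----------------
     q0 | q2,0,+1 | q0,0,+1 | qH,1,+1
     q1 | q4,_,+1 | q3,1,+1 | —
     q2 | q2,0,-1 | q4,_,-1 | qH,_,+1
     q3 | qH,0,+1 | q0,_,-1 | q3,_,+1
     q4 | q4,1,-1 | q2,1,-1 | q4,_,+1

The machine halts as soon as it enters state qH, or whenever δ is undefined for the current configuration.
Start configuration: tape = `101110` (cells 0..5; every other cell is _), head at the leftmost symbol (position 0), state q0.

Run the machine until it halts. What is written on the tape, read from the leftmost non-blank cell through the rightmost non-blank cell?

state=q0 head=0 tape=_[1]01110   (q0,1)→(q0,0,+1)
state=q0 head=1 tape=_0[0]1110   (q0,0)→(q2,0,+1)
state=q2 head=2 tape=_00[1]110   (q2,1)→(q4,_,-1)
state=q4 head=1 tape=_0[0]_110   (q4,0)→(q4,1,-1)
state=q4 head=0 tape=_[0]1_110   (q4,0)→(q4,1,-1)
state=q4 head=-1 tape=[_]11_110   (q4,_)→(q4,_,+1)
state=q4 head=0 tape=_[1]1_110   (q4,1)→(q2,1,-1)
state=q2 head=-1 tape=[_]11_110   (q2,_)→(qH,_,+1)
state=qH head=0 tape=_[1]1_110
The non-blank tape span at halt is 11_110.

11_110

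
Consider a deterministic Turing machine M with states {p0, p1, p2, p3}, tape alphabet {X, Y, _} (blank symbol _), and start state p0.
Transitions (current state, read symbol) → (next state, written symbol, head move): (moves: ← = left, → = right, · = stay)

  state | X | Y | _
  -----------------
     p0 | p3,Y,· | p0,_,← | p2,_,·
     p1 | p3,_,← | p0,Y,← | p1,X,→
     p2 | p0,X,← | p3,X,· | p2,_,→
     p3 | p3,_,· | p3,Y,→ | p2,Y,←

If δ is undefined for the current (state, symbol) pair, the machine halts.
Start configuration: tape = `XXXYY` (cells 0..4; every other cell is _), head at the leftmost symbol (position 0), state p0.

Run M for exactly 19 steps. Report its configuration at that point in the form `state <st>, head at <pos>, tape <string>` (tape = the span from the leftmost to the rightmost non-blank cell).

state=p0 head=0 tape=_[X]XXYY   (p0,X)→(p3,Y,·)
state=p3 head=0 tape=_[Y]XXYY   (p3,Y)→(p3,Y,→)
state=p3 head=1 tape=_Y[X]XYY   (p3,X)→(p3,_,·)
state=p3 head=1 tape=_Y[_]XYY   (p3,_)→(p2,Y,←)
state=p2 head=0 tape=_[Y]YXYY   (p2,Y)→(p3,X,·)
state=p3 head=0 tape=_[X]YXYY   (p3,X)→(p3,_,·)
state=p3 head=0 tape=_[_]YXYY   (p3,_)→(p2,Y,←)
state=p2 head=-1 tape=[_]YYXYY   (p2,_)→(p2,_,→)
state=p2 head=0 tape=_[Y]YXYY   (p2,Y)→(p3,X,·)
state=p3 head=0 tape=_[X]YXYY   (p3,X)→(p3,_,·)
state=p3 head=0 tape=_[_]YXYY   (p3,_)→(p2,Y,←)
state=p2 head=-1 tape=[_]YYXYY   (p2,_)→(p2,_,→)
state=p2 head=0 tape=_[Y]YXYY   (p2,Y)→(p3,X,·)
state=p3 head=0 tape=_[X]YXYY   (p3,X)→(p3,_,·)
state=p3 head=0 tape=_[_]YXYY   (p3,_)→(p2,Y,←)
state=p2 head=-1 tape=[_]YYXYY   (p2,_)→(p2,_,→)
state=p2 head=0 tape=_[Y]YXYY   (p2,Y)→(p3,X,·)
state=p3 head=0 tape=_[X]YXYY   (p3,X)→(p3,_,·)
state=p3 head=0 tape=_[_]YXYY   (p3,_)→(p2,Y,←)
state=p2 head=-1 tape=[_]YYXYY
After 19 steps: state p2, head at -1, tape YYXYY.

state p2, head at -1, tape YYXYY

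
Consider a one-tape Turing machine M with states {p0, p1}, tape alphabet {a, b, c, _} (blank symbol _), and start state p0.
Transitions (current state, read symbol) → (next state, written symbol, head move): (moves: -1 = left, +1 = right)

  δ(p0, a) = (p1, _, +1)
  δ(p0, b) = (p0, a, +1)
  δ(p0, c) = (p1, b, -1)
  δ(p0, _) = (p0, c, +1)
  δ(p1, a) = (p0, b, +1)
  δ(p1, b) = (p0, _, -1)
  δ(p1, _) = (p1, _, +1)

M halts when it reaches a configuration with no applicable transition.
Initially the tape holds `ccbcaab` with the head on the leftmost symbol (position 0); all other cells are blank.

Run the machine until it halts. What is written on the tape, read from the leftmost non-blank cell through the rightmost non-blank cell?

state=p0 head=0 tape=_[c]cbcaab   (p0,c)→(p1,b,-1)
state=p1 head=-1 tape=[_]bcbcaab   (p1,_)→(p1,_,+1)
state=p1 head=0 tape=_[b]cbcaab   (p1,b)→(p0,_,-1)
state=p0 head=-1 tape=[_]_cbcaab   (p0,_)→(p0,c,+1)
state=p0 head=0 tape=c[_]cbcaab   (p0,_)→(p0,c,+1)
state=p0 head=1 tape=cc[c]bcaab   (p0,c)→(p1,b,-1)
state=p1 head=0 tape=c[c]bbcaab
The non-blank tape span at halt is ccbbcaab.

ccbbcaab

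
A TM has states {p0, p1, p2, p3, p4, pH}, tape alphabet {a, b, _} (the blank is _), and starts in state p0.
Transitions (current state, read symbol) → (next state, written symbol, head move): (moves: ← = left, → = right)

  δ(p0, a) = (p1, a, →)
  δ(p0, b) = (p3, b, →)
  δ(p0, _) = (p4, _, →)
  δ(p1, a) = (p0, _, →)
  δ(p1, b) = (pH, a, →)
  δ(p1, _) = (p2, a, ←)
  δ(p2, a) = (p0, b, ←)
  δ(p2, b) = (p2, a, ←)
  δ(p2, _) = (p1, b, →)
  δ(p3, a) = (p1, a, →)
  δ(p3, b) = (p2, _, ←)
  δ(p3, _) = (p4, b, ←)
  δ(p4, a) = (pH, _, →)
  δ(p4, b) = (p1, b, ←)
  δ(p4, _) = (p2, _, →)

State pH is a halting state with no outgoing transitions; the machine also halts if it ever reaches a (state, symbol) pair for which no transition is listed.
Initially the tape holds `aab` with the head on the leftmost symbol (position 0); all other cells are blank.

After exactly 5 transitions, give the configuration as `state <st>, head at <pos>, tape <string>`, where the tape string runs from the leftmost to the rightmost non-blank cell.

state p1, head at 1, tape a_bb

p0 | [a]ab_   read a → write a, move →, go to p1
p1 | a[a]b_   read a → write _, move →, go to p0
p0 | a_[b]_   read b → write b, move →, go to p3
p3 | a_b[_]   read _ → write b, move ←, go to p4
p4 | a_[b]b   read b → write b, move ←, go to p1
p1 | a[_]bb
After 5 steps: state p1, head at 1, tape a_bb.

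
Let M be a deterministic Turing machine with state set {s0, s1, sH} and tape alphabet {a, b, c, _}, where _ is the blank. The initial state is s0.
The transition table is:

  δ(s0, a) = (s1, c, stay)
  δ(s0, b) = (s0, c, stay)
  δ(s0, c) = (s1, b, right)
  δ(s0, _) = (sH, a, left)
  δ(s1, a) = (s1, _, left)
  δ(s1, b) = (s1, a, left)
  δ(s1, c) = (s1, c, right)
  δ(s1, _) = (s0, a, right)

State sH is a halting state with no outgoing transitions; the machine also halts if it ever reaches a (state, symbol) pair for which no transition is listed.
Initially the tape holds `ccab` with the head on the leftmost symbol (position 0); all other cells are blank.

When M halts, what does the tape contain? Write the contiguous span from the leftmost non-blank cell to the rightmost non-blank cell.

state=s0 head=0 tape=[c]cab__   (s0,c)→(s1,b,right)
state=s1 head=1 tape=b[c]ab__   (s1,c)→(s1,c,right)
state=s1 head=2 tape=bc[a]b__   (s1,a)→(s1,_,left)
state=s1 head=1 tape=b[c]_b__   (s1,c)→(s1,c,right)
state=s1 head=2 tape=bc[_]b__   (s1,_)→(s0,a,right)
state=s0 head=3 tape=bca[b]__   (s0,b)→(s0,c,stay)
state=s0 head=3 tape=bca[c]__   (s0,c)→(s1,b,right)
state=s1 head=4 tape=bcab[_]_   (s1,_)→(s0,a,right)
state=s0 head=5 tape=bcaba[_]   (s0,_)→(sH,a,left)
state=sH head=4 tape=bcab[a]a
The non-blank tape span at halt is bcabaa.

bcabaa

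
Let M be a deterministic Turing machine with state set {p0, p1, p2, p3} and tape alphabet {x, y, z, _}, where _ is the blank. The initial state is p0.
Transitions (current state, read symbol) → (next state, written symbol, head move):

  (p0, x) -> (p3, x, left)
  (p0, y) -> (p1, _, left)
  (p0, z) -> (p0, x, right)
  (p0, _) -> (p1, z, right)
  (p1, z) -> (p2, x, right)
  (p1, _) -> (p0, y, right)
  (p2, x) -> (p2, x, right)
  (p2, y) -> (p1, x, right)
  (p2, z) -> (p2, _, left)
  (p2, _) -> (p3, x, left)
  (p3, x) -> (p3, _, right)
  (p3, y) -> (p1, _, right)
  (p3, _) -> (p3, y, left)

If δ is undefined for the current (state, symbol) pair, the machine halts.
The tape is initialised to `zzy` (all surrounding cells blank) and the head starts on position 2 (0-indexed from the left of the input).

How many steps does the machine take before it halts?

8

p0 | zz[y]_   read y → write _, move left, go to p1
p1 | z[z]__   read z → write x, move right, go to p2
p2 | zx[_]_   read _ → write x, move left, go to p3
p3 | z[x]x_   read x → write _, move right, go to p3
p3 | z_[x]_   read x → write _, move right, go to p3
p3 | z__[_]   read _ → write y, move left, go to p3
p3 | z_[_]y   read _ → write y, move left, go to p3
p3 | z[_]yy   read _ → write y, move left, go to p3
p3 | [z]yyy
M halts after 8 transitions.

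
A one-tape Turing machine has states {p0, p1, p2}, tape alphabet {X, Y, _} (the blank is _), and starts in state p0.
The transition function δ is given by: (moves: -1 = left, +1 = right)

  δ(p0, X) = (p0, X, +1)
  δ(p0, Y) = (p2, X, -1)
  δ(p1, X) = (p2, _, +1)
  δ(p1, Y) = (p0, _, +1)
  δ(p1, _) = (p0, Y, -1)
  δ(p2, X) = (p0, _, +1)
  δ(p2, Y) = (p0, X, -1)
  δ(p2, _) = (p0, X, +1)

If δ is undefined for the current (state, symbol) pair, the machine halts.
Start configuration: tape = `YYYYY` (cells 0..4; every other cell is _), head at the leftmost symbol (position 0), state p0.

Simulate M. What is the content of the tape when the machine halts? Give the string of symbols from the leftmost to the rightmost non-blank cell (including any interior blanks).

p0 | _[Y]YYYY_   read Y → write X, move -1, go to p2
p2 | [_]XYYYY_   read _ → write X, move +1, go to p0
p0 | X[X]YYYY_   read X → write X, move +1, go to p0
p0 | XX[Y]YYY_   read Y → write X, move -1, go to p2
p2 | X[X]XYYY_   read X → write _, move +1, go to p0
p0 | X_[X]YYY_   read X → write X, move +1, go to p0
p0 | X_X[Y]YY_   read Y → write X, move -1, go to p2
p2 | X_[X]XYY_   read X → write _, move +1, go to p0
p0 | X__[X]YY_   read X → write X, move +1, go to p0
p0 | X__X[Y]Y_   read Y → write X, move -1, go to p2
p2 | X__[X]XY_   read X → write _, move +1, go to p0
p0 | X___[X]Y_   read X → write X, move +1, go to p0
p0 | X___X[Y]_   read Y → write X, move -1, go to p2
p2 | X___[X]X_   read X → write _, move +1, go to p0
p0 | X____[X]_   read X → write X, move +1, go to p0
p0 | X____X[_]
The non-blank tape span at halt is X____X.

X____X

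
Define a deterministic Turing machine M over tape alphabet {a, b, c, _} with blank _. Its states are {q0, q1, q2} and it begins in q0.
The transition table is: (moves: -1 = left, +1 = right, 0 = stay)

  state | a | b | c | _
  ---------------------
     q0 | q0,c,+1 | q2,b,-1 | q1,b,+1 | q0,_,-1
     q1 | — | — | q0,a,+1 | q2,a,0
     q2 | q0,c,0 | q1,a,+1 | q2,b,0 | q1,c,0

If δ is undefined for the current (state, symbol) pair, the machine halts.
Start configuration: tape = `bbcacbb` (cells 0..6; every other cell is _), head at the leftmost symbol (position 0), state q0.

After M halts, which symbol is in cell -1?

b

state=q0 head=0 tape=_[b]bcacbb   (q0,b)→(q2,b,-1)
state=q2 head=-1 tape=[_]bbcacbb   (q2,_)→(q1,c,0)
state=q1 head=-1 tape=[c]bbcacbb   (q1,c)→(q0,a,+1)
state=q0 head=0 tape=a[b]bcacbb   (q0,b)→(q2,b,-1)
state=q2 head=-1 tape=[a]bbcacbb   (q2,a)→(q0,c,0)
state=q0 head=-1 tape=[c]bbcacbb   (q0,c)→(q1,b,+1)
state=q1 head=0 tape=b[b]bcacbb
Cell -1 holds b when M halts.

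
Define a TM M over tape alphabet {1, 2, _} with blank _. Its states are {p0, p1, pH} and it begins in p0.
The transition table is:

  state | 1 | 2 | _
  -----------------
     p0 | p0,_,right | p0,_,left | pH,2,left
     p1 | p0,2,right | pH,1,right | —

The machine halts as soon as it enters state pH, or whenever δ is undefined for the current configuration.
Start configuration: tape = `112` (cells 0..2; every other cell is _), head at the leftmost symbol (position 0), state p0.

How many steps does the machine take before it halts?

4

p0 | [1]12   read 1 → write _, move right, go to p0
p0 | _[1]2   read 1 → write _, move right, go to p0
p0 | __[2]   read 2 → write _, move left, go to p0
p0 | _[_]_   read _ → write 2, move left, go to pH
pH | [_]2_
M halts after 4 transitions.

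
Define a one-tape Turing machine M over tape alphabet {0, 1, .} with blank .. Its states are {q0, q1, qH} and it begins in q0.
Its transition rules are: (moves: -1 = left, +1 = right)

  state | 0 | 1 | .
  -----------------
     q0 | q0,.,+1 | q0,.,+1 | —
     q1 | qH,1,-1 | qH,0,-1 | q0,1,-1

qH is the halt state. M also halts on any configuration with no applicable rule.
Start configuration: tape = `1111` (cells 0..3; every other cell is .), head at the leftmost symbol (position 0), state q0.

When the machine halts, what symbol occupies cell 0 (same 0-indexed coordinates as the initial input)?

q0 | [1]111.   read 1 → write ., move +1, go to q0
q0 | .[1]11.   read 1 → write ., move +1, go to q0
q0 | ..[1]1.   read 1 → write ., move +1, go to q0
q0 | ...[1].   read 1 → write ., move +1, go to q0
q0 | ....[.]
Cell 0 holds . when M halts.

.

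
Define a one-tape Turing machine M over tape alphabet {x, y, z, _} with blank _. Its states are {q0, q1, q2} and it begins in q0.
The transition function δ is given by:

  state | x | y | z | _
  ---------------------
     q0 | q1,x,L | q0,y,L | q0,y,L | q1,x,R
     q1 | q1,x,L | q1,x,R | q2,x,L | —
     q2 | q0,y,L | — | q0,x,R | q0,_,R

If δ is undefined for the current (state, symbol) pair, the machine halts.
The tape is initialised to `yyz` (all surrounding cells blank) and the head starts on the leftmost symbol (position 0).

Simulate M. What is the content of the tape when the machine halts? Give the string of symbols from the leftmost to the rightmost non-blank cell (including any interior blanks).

xxyx

state=q0 head=0 tape=__[y]yz   (q0,y)→(q0,y,L)
state=q0 head=-1 tape=_[_]yyz   (q0,_)→(q1,x,R)
state=q1 head=0 tape=_x[y]yz   (q1,y)→(q1,x,R)
state=q1 head=1 tape=_xx[y]z   (q1,y)→(q1,x,R)
state=q1 head=2 tape=_xxx[z]   (q1,z)→(q2,x,L)
state=q2 head=1 tape=_xx[x]x   (q2,x)→(q0,y,L)
state=q0 head=0 tape=_x[x]yx   (q0,x)→(q1,x,L)
state=q1 head=-1 tape=_[x]xyx   (q1,x)→(q1,x,L)
state=q1 head=-2 tape=[_]xxyx
The non-blank tape span at halt is xxyx.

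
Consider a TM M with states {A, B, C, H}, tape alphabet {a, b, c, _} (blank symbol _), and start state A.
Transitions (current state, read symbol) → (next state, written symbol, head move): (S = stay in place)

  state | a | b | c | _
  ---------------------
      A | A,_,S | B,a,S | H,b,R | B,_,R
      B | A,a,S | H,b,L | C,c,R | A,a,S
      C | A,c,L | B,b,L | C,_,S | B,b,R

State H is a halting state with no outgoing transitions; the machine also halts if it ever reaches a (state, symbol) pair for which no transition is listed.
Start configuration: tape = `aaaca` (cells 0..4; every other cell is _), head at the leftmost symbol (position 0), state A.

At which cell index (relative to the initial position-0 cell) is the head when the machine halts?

A | [a]aaca   read a → write _, move S, go to A
A | [_]aaca   read _ → write _, move R, go to B
B | _[a]aca   read a → write a, move S, go to A
A | _[a]aca   read a → write _, move S, go to A
A | _[_]aca   read _ → write _, move R, go to B
B | __[a]ca   read a → write a, move S, go to A
A | __[a]ca   read a → write _, move S, go to A
A | __[_]ca   read _ → write _, move R, go to B
B | ___[c]a   read c → write c, move R, go to C
C | ___c[a]   read a → write c, move L, go to A
A | ___[c]c   read c → write b, move R, go to H
H | ___b[c]
At halt the head is at cell 4.

4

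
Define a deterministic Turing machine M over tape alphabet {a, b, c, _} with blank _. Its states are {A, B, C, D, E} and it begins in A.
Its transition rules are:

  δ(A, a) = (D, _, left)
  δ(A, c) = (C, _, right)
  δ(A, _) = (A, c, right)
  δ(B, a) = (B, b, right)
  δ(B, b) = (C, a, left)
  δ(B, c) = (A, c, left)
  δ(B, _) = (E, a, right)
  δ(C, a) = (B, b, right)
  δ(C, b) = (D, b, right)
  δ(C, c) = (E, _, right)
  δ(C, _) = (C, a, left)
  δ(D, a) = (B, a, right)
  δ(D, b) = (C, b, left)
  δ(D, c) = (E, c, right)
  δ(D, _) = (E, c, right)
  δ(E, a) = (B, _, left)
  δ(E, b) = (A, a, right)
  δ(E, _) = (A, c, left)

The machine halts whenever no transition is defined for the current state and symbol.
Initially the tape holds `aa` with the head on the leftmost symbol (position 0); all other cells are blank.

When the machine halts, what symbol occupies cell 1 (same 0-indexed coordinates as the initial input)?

state=A head=0 tape=_[a]a   (A,a)→(D,_,left)
state=D head=-1 tape=[_]_a   (D,_)→(E,c,right)
state=E head=0 tape=c[_]a   (E,_)→(A,c,left)
state=A head=-1 tape=[c]ca   (A,c)→(C,_,right)
state=C head=0 tape=_[c]a   (C,c)→(E,_,right)
state=E head=1 tape=__[a]   (E,a)→(B,_,left)
state=B head=0 tape=_[_]_   (B,_)→(E,a,right)
state=E head=1 tape=_a[_]   (E,_)→(A,c,left)
state=A head=0 tape=_[a]c   (A,a)→(D,_,left)
state=D head=-1 tape=[_]_c   (D,_)→(E,c,right)
state=E head=0 tape=c[_]c   (E,_)→(A,c,left)
state=A head=-1 tape=[c]cc   (A,c)→(C,_,right)
state=C head=0 tape=_[c]c   (C,c)→(E,_,right)
state=E head=1 tape=__[c]
Cell 1 holds c when M halts.

c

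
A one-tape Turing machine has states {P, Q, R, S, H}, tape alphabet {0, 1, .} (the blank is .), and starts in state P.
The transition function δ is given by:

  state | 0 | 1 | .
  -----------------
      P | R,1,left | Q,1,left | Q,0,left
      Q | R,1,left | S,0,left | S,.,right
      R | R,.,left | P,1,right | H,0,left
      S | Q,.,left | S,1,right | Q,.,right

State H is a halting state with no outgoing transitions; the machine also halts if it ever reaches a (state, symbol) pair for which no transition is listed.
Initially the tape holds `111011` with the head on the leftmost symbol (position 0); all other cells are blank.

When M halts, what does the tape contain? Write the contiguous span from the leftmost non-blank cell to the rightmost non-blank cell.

01...11

state=P head=0 tape=..[1]11011   (P,1)→(Q,1,left)
state=Q head=-1 tape=.[.]111011   (Q,.)→(S,.,right)
state=S head=0 tape=..[1]11011   (S,1)→(S,1,right)
state=S head=1 tape=..1[1]1011   (S,1)→(S,1,right)
state=S head=2 tape=..11[1]011   (S,1)→(S,1,right)
state=S head=3 tape=..111[0]11   (S,0)→(Q,.,left)
state=Q head=2 tape=..11[1].11   (Q,1)→(S,0,left)
state=S head=1 tape=..1[1]0.11   (S,1)→(S,1,right)
state=S head=2 tape=..11[0].11   (S,0)→(Q,.,left)
state=Q head=1 tape=..1[1]..11   (Q,1)→(S,0,left)
state=S head=0 tape=..[1]0..11   (S,1)→(S,1,right)
state=S head=1 tape=..1[0]..11   (S,0)→(Q,.,left)
state=Q head=0 tape=..[1]...11   (Q,1)→(S,0,left)
state=S head=-1 tape=.[.]0...11   (S,.)→(Q,.,right)
state=Q head=0 tape=..[0]...11   (Q,0)→(R,1,left)
state=R head=-1 tape=.[.]1...11   (R,.)→(H,0,left)
state=H head=-2 tape=[.]01...11
The non-blank tape span at halt is 01...11.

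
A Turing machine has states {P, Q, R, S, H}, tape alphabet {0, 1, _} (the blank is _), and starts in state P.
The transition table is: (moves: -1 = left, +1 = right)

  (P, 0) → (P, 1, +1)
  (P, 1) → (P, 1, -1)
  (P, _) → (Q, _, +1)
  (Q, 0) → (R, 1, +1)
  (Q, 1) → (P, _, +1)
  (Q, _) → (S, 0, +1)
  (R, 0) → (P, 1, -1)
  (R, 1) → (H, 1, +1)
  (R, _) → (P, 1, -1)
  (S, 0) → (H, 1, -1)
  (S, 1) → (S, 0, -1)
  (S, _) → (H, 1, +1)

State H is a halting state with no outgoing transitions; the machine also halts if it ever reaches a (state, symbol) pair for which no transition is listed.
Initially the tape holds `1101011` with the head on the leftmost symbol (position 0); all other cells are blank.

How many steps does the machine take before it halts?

28

P | _[1]101011____   read 1 → write 1, move -1, go to P
P | [_]1101011____   read _ → write _, move +1, go to Q
Q | _[1]101011____   read 1 → write _, move +1, go to P
P | __[1]01011____   read 1 → write 1, move -1, go to P
P | _[_]101011____   read _ → write _, move +1, go to Q
Q | __[1]01011____   read 1 → write _, move +1, go to P
P | ___[0]1011____   read 0 → write 1, move +1, go to P
P | ___1[1]011____   read 1 → write 1, move -1, go to P
P | ___[1]1011____   read 1 → write 1, move -1, go to P
P | __[_]11011____   read _ → write _, move +1, go to Q
Q | ___[1]1011____   read 1 → write _, move +1, go to P
P | ____[1]011____   read 1 → write 1, move -1, go to P
P | ___[_]1011____   read _ → write _, move +1, go to Q
Q | ____[1]011____   read 1 → write _, move +1, go to P
P | _____[0]11____   read 0 → write 1, move +1, go to P
P | _____1[1]1____   read 1 → write 1, move -1, go to P
P | _____[1]11____   read 1 → write 1, move -1, go to P
P | ____[_]111____   read _ → write _, move +1, go to Q
Q | _____[1]11____   read 1 → write _, move +1, go to P
P | ______[1]1____   read 1 → write 1, move -1, go to P
P | _____[_]11____   read _ → write _, move +1, go to Q
Q | ______[1]1____   read 1 → write _, move +1, go to P
P | _______[1]____   read 1 → write 1, move -1, go to P
P | ______[_]1____   read _ → write _, move +1, go to Q
Q | _______[1]____   read 1 → write _, move +1, go to P
P | ________[_]___   read _ → write _, move +1, go to Q
Q | _________[_]__   read _ → write 0, move +1, go to S
S | _________0[_]_   read _ → write 1, move +1, go to H
H | _________01[_]
M halts after 28 transitions.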